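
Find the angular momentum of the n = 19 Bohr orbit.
2.00e-33 J·s (or 19ℏ)

In the Bohr model, angular momentum is quantized:
L = nℏ

where ℏ = h/(2π) = 1.0546e-34 J·s

For n = 19:
L = 19 × 1.0546e-34 J·s
L = 2.00e-33 J·s

This can also be written as L = 19ℏ.
The angular momentum is an integer multiple of the reduced Planck constant.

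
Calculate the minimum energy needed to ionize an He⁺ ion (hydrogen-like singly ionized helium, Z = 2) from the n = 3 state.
6.047 eV

The ionization energy is the energy needed to remove the electron completely (n → ∞).

For a hydrogen-like ion with Z = 2, E_n = -13.6057 Z² / n² eV.

At n = 3: E_3 = -13.6057 × 2² / 3² = -6.046978 eV
At n = ∞: E_∞ = 0 eV

Ionization energy = E_∞ - E_3 = 0 - (-6.046978) = 6.046978 eV
Ionization energy ≈ 6.047 eV

This is also called the binding energy of the electron in state n = 3.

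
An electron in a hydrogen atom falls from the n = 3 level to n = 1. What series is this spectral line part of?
Lyman series

The spectral series in hydrogen are named based on the final (lower) energy level:
- Lyman series: n_final = 1 (ultraviolet)
- Balmer series: n_final = 2 (visible/near-UV)
- Paschen series: n_final = 3 (infrared)
- Brackett series: n_final = 4 (infrared)
- Pfund series: n_final = 5 (far infrared)

Since this transition ends at n = 1, it belongs to the Lyman series.

For reference, this 3 → 1 line has photon energy
ΔE = 13.6057 eV × (1/1² - 1/3²) = 12.09395556 eV,
corresponding to wavelength λ = hc/ΔE = 1239.84 eV·nm / 12.09395556 eV = 102.51733 nm in the ultraviolet region.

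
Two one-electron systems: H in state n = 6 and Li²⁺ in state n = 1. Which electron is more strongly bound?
Li²⁺ at n = 1 (E = -122.451 eV)

Using E_n = -13.6057 Z² / n² eV:

H (Z = 1) at n = 6:
E = -13.6057 × 1² / 6² = -13.6057 × 1 / 36 = -0.377936 eV

Li²⁺ (Z = 3) at n = 1:
E = -13.6057 × 3² / 1² = -13.6057 × 9 / 1 = -122.451300 eV

Since -122.451300 eV < -0.377936 eV,
Li²⁺ at n = 1 is more tightly bound (requires more energy to ionize).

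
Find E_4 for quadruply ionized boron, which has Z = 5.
-21.259 eV

For hydrogen-like ions, the energy levels scale with Z²:
E_n = -13.6057 Z² / n² eV

For B⁴⁺ (Z = 5) at n = 4:
E_4 = -13.6057 × 5² / 4²
E_4 = -13.6057 × 25 / 16
E_4 = -340.1425 / 16
E_4 = -21.259 eV

The energy is 25 times more negative than hydrogen at the same n due to the stronger nuclear charge.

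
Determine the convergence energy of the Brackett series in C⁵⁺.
30.61283 eV

The series limit corresponds to the transition from n = ∞ to n = 4.
This is the highest energy (shortest wavelength) transition in the Brackett series.

E_∞ = 0 eV
E_4 = -13.6057 × 6² / 4² = -30.61283 eV

Energy at series limit:
ΔE = E_∞ - E_4 = 0 - (-30.61283) = 30.61283 eV

This energy equals the ionization energy from the n = 4 state of C⁵⁺.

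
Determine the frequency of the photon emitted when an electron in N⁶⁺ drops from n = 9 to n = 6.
2.49e+15 Hz

First, find the transition energy:
E_9 = -13.6057 × 7² / 9² = -8.230609 eV
E_6 = -13.6057 × 7² / 6² = -18.518869 eV
|ΔE| = |E_6 - E_9| = 10.288260 eV

Convert to Joules: E = 10.288260 eV × (1.602177 × 10⁻¹⁹ J/eV) = 1.6484e-18 J

Using E = hf:
f = E/h = 1.6484e-18 J / (6.62607 × 10⁻³⁴ J·s)
f = 2.49e+15 Hz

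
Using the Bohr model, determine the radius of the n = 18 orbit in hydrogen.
17.1453 nm (or 171.4533 Å)

The Bohr radius formula is:
r_n = n² a₀ / Z

where a₀ = 0.0529177 nm is the Bohr radius.

For H (Z = 1) at n = 18:
r_18 = 18² × 0.0529177 nm / 1
r_18 = 324 × 0.0529177 nm / 1
r_18 = 17.14533 nm / 1
r_18 = 17.1453 nm

The electron orbits at approximately 17.1453 nm from the nucleus.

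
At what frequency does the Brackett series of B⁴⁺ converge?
5.14038e+15 Hz

The series limit corresponds to the transition from n = ∞ to n = 4.
This is the highest energy (shortest wavelength) transition in the Brackett series.

E_∞ = 0 eV
E_4 = -13.6057 × 5² / 4² = -21.25890625 eV

Energy at series limit:
ΔE = E_∞ - E_4 = 0 - (-21.25890625) = 21.25890625 eV
E = 21.25890625 eV × (1.602177 × 10⁻¹⁹ J/eV) = 3.4060531e-18 J
f = E/h = 3.4060531e-18 J / (6.62607 × 10⁻³⁴ J·s) = 5.14038e+15 Hz

This energy equals the ionization energy from the n = 4 state of B⁴⁺.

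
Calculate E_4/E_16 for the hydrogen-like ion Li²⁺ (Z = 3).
16.000

Using E_n = -13.6057 Z² / n² eV with Z = 3:

E_4 = -13.6057 × 3² / 4² = -122.4513 / 16 = -7.653206250 eV
E_16 = -13.6057 × 3² / 16² = -122.4513 / 256 = -0.478325391 eV

The ratio is:
E_4/E_16 = (-7.653206250) / (-0.478325391)
E_4/E_16 = (-122.4513/16) / (-122.4513/256)
E_4/E_16 = 256/16
E_4/E_16 = 16.000
(Note: the Z² factors cancel in the ratio.)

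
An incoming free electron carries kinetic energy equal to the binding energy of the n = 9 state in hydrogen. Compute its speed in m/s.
2.431e+05 m/s (or 0.081082% of c)

The binding energy at n = 9 for hydrogen is:
E_9 = -13.6057/9² = -0.16797160 eV
|E_9| = 0.16797160 eV

Convert to Joules:
KE = 0.16797160 eV × (1.602177 × 10⁻¹⁹ J/eV) = 2.69120e-20 J

Using KE = ½mv²:
v = √(2·KE/m_e)
v = √(2 × 2.69120e-20 J / 9.10938 × 10⁻³¹ kg)
v = 2.431e+05 m/s

This is approximately 0.081082% the speed of light.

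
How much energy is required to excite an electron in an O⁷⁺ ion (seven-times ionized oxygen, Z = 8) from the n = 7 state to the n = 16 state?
14.369 eV

The energy levels of a hydrogen-like atom are E_n = -13.6057 Z² eV / n².

Energy at n = 7: E_7 = -13.6057 × 8² / 7² = -17.770710 eV
Energy at n = 16: E_16 = -13.6057 × 8² / 16² = -3.401425 eV

The excitation energy is the difference:
ΔE = E_16 - E_7
ΔE = -3.401425 - (-17.770710)
ΔE = 14.369 eV

Since this is positive, energy must be absorbed (photon absorption).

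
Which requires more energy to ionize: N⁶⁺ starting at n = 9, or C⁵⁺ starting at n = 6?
C⁵⁺ at n = 6 (E = -13.60570 eV)

Using E_n = -13.6057 Z² / n² eV:

N⁶⁺ (Z = 7) at n = 9:
E = -13.6057 × 7² / 9² = -13.6057 × 49 / 81 = -8.23060864 eV

C⁵⁺ (Z = 6) at n = 6:
E = -13.6057 × 6² / 6² = -13.6057 × 36 / 36 = -13.60570000 eV

Since -13.60570000 eV < -8.23060864 eV,
C⁵⁺ at n = 6 is more tightly bound (requires more energy to ionize).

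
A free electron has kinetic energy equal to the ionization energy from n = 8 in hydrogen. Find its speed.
2.73e+05 m/s (or 0.09% of c)

The binding energy at n = 8 for hydrogen is:
E_8 = -13.6057/8² = -0.212589 eV
|E_8| = 0.212589 eV

Convert to Joules:
KE = 0.212589 eV × (1.602177 × 10⁻¹⁹ J/eV) = 3.4061e-20 J

Using KE = ½mv²:
v = √(2·KE/m_e)
v = √(2 × 3.4061e-20 J / 9.10938 × 10⁻³¹ kg)
v = 2.73e+05 m/s

This is approximately 0.09% the speed of light.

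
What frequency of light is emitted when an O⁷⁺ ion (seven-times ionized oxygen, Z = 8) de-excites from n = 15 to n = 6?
4.9128e+15 Hz

First, find the transition energy:
E_15 = -13.6057 × 8² / 15² = -3.8700658 eV
E_6 = -13.6057 × 8² / 6² = -24.1879111 eV
|ΔE| = |E_6 - E_15| = 20.3178453 eV

Convert to Joules: E = 20.3178453 eV × (1.602177 × 10⁻¹⁹ J/eV) = 3.255278e-18 J

Using E = hf:
f = E/h = 3.255278e-18 J / (6.62607 × 10⁻³⁴ J·s)
f = 4.9128e+15 Hz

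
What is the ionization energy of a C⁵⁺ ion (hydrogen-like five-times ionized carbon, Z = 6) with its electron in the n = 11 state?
4.0480 eV

The ionization energy is the energy needed to remove the electron completely (n → ∞).

For a hydrogen-like ion with Z = 6, E_n = -13.6057 Z² / n² eV.

At n = 11: E_11 = -13.6057 × 6² / 11² = -4.0479769 eV
At n = ∞: E_∞ = 0 eV

Ionization energy = E_∞ - E_11 = 0 - (-4.0479769) = 4.0479769 eV
Ionization energy ≈ 4.0480 eV

This is also called the binding energy of the electron in state n = 11.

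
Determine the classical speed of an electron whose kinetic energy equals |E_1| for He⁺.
4.3754e+06 m/s (or 1.459% of c)

The binding energy at n = 1 for He⁺ is:
E_1 = -13.6057 × 2²/1² = -54.422800 eV
|E_1| = 54.422800 eV

Convert to Joules:
KE = 54.422800 eV × (1.602177 × 10⁻¹⁹ J/eV) = 8.719496e-18 J

Using KE = ½mv²:
v = √(2·KE/m_e)
v = √(2 × 8.719496e-18 J / 9.10938 × 10⁻³¹ kg)
v = 4.3754e+06 m/s

This is approximately 1.459% the speed of light.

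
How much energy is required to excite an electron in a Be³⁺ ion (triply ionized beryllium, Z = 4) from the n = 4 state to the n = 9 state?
10.9182 eV

The energy levels of a hydrogen-like atom are E_n = -13.6057 Z² eV / n².

Energy at n = 4: E_4 = -13.6057 × 4² / 4² = -13.6057000 eV
Energy at n = 9: E_9 = -13.6057 × 4² / 9² = -2.6875457 eV

The excitation energy is the difference:
ΔE = E_9 - E_4
ΔE = -2.6875457 - (-13.6057000)
ΔE = 10.9182 eV

Since this is positive, energy must be absorbed (photon absorption).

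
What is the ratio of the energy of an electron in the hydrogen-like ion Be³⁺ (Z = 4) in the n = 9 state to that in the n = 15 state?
2.77778

Using E_n = -13.6057 Z² / n² eV with Z = 4:

E_9 = -13.6057 × 4² / 9² = -217.6912 / 81 = -2.68754567901 eV
E_15 = -13.6057 × 4² / 15² = -217.6912 / 225 = -0.96751644444 eV

The ratio is:
E_9/E_15 = (-2.68754567901) / (-0.96751644444)
E_9/E_15 = (-217.6912/81) / (-217.6912/225)
E_9/E_15 = 225/81
E_9/E_15 = 2.77778
(Note: the Z² factors cancel in the ratio.)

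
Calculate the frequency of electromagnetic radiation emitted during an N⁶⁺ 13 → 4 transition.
9.12129e+15 Hz

First, find the transition energy:
E_13 = -13.6057 × 7² / 13² = -3.9448479 eV
E_4 = -13.6057 × 7² / 4² = -41.6674563 eV
|ΔE| = |E_4 - E_13| = 37.7226084 eV

Convert to Joules: E = 37.7226084 eV × (1.602177 × 10⁻¹⁹ J/eV) = 6.0438296e-18 J

Using E = hf:
f = E/h = 6.0438296e-18 J / (6.62607 × 10⁻³⁴ J·s)
f = 9.12129e+15 Hz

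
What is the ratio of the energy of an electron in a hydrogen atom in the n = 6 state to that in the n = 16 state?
7.1111

Using E_n = -13.6057 Z² / n² eV with Z = 1:

E_6 = -13.6057 / 6² = -13.6057 / 36 = -0.3779361111 eV
E_16 = -13.6057 / 16² = -13.6057 / 256 = -0.0531472656 eV

The ratio is:
E_6/E_16 = (-0.3779361111) / (-0.0531472656)
E_6/E_16 = (-13.6057/36) / (-13.6057/256)
E_6/E_16 = 256/36
E_6/E_16 = 7.1111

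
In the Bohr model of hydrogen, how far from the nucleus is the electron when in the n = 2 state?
0.2117 nm (or 2.1167 Å)

The Bohr radius formula is:
r_n = n² a₀ / Z

where a₀ = 0.0529177 nm is the Bohr radius.

For H (Z = 1) at n = 2:
r_2 = 2² × 0.0529177 nm / 1
r_2 = 4 × 0.0529177 nm / 1
r_2 = 0.21167 nm / 1
r_2 = 0.2117 nm

The electron orbits at approximately 0.2117 nm from the nucleus.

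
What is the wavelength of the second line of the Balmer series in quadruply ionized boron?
19.4403 nm

The lines of a series are numbered from the longest wavelength (smallest ΔE) outward; the second line is the transition from n = n_f + 2 to n_f.
The Balmer series has all transitions ending at n_f = 2.

For B⁴⁺ (Z = 5), the second line (β-line) is the jump from n = 4 to n = 2:
E_4 = -13.6057 × 5² / 4² = -21.258906 eV
E_2 = -13.6057 × 5² / 2² = -85.035625 eV
ΔE = E_4 - E_2 = 63.776719 eV

λ = hc/E = 1239.84 eV·nm / 63.776719 eV
λ = 19.4403 nm

This is the β-line of the Balmer series in B⁴⁺.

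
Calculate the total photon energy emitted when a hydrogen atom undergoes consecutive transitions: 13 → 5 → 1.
13.53 eV

The energy levels of hydrogen are E_n = -13.6057 / n² eV.

First transition (13 → 5):
ΔE₁ = |E_5 - E_13|
ΔE₁ = |-0.54422800 - (-0.08050710)| = 0.46372 eV

Second transition (5 → 1):
ΔE₂ = |E_1 - E_5|
ΔE₂ = |-13.60570000 - (-0.54422800)| = 13.06147 eV

Total energy released:
E_total = ΔE₁ + ΔE₂ = 0.46372 + 13.06147 = 13.53 eV

Note: This equals the direct transition 13 → 1: 13.53 eV ✓
Energy is conserved regardless of the path taken.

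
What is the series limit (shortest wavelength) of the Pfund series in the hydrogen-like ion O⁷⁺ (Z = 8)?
35.59629 nm

The series limit corresponds to the transition from n = ∞ to n = 5.
This is the highest energy (shortest wavelength) transition in the Pfund series.

E_∞ = 0 eV
E_5 = -13.6057 × 8² / 5² = -34.8305920 eV

Energy at series limit:
ΔE = E_∞ - E_5 = 0 - (-34.8305920) = 34.8305920 eV
λ = hc/E = 1239.84 eV·nm / 34.8305920 eV = 35.59629 nm

This energy equals the ionization energy from the n = 5 state of O⁷⁺.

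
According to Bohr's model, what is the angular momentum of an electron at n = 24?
2.53e-33 J·s (or 24ℏ)

In the Bohr model, angular momentum is quantized:
L = nℏ

where ℏ = h/(2π) = 1.0546e-34 J·s

For n = 24:
L = 24 × 1.0546e-34 J·s
L = 2.53e-33 J·s

This can also be written as L = 24ℏ.
The angular momentum is an integer multiple of the reduced Planck constant.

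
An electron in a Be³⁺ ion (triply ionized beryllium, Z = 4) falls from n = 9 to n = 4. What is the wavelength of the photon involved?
113.56 nm

First, find the transition energy using E_n = -13.6057 Z² / n² eV:
E_9 = -13.6057 × 4² / 9² = -2.68755 eV
E_4 = -13.6057 × 4² / 4² = -13.60570 eV

Photon energy: |ΔE| = |E_4 - E_9| = 10.91815 eV

Convert to wavelength using E = hc/λ with hc = 1239.84 eV·nm:
λ = hc/E = 1239.84 eV·nm / 10.91815 eV
λ = 113.56 nm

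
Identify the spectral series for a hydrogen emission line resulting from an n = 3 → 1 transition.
Lyman series

The spectral series in hydrogen are named based on the final (lower) energy level:
- Lyman series: n_final = 1 (ultraviolet)
- Balmer series: n_final = 2 (visible/near-UV)
- Paschen series: n_final = 3 (infrared)
- Brackett series: n_final = 4 (infrared)
- Pfund series: n_final = 5 (far infrared)

Since this transition ends at n = 1, it belongs to the Lyman series.

For reference, this 3 → 1 line has photon energy
ΔE = 13.6057 eV × (1/1² - 1/3²) = 12.093956 eV,
corresponding to wavelength λ = hc/ΔE = 1239.84 eV·nm / 12.093956 eV = 102.517 nm in the ultraviolet region.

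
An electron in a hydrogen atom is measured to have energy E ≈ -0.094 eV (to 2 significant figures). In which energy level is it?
n = 12

The exact energy levels follow E_n = -13.6057 eV / n².

The measured value (-0.094 eV) is reported to only 2 significant figures, so we must test candidate n values and see which one matches to that precision.

Candidate energies:
  n = 10:  E = -13.6057/10² = -0.13606 eV
  n = 11:  E = -13.6057/11² = -0.11244 eV
  n = 12:  E = -13.6057/12² = -0.09448 eV  ← matches
  n = 13:  E = -13.6057/13² = -0.08051 eV
  n = 14:  E = -13.6057/14² = -0.06942 eV

Checking against the measurement of -0.094 eV (2 sig figs), only n = 12 agrees:
E_12 = -0.09448 eV, which rounds to -0.094 eV ✓

Therefore n = 12.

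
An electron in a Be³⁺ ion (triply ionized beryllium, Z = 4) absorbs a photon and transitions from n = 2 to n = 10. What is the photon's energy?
52.24589 eV

The energy levels of a hydrogen-like atom are E_n = -13.6057 Z² eV / n².

Energy at n = 2: E_2 = -13.6057 × 4² / 2² = -54.42280000 eV
Energy at n = 10: E_10 = -13.6057 × 4² / 10² = -2.17691200 eV

The excitation energy is the difference:
ΔE = E_10 - E_2
ΔE = -2.17691200 - (-54.42280000)
ΔE = 52.24589 eV

Since this is positive, energy must be absorbed (photon absorption).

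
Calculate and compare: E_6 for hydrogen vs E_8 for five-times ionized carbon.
C⁵⁺ at n = 8 (E = -7.6532 eV)

Using E_n = -13.6057 Z² / n² eV:

H (Z = 1) at n = 6:
E = -13.6057 × 1² / 6² = -13.6057 × 1 / 36 = -0.3779361 eV

C⁵⁺ (Z = 6) at n = 8:
E = -13.6057 × 6² / 8² = -13.6057 × 36 / 64 = -7.6532063 eV

Since -7.6532063 eV < -0.3779361 eV,
C⁵⁺ at n = 8 is more tightly bound (requires more energy to ionize).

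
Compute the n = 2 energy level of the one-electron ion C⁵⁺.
-122.451 eV

For hydrogen-like ions, the energy levels scale with Z²:
E_n = -13.6057 Z² / n² eV

For C⁵⁺ (Z = 6) at n = 2:
E_2 = -13.6057 × 6² / 2²
E_2 = -13.6057 × 36 / 4
E_2 = -489.8052 / 4
E_2 = -122.451 eV

The energy is 36 times more negative than hydrogen at the same n due to the stronger nuclear charge.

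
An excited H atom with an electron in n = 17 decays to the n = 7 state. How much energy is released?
0.23 eV

The energy levels are E_n = -13.6057 eV / n².

Energy at n = 17: E_17 = -13.6057 / 17² = -0.04708 eV
Energy at n = 7: E_7 = -13.6057 / 7² = -0.27767 eV

For emission (electron falling to lower state), the photon energy is:
E_photon = E_17 - E_7 = |-0.04708 - (-0.27767)|
E_photon = 0.23 eV

This energy is carried away by the emitted photon.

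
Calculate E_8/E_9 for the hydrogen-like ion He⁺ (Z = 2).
1.265625

Using E_n = -13.6057 Z² / n² eV with Z = 2:

E_8 = -13.6057 × 2² / 8² = -54.4228 / 64 = -0.85035625000 eV
E_9 = -13.6057 × 2² / 9² = -54.4228 / 81 = -0.67188641975 eV

The ratio is:
E_8/E_9 = (-0.85035625000) / (-0.67188641975)
E_8/E_9 = (-54.4228/64) / (-54.4228/81)
E_8/E_9 = 81/64
E_8/E_9 = 1.265625
(Note: the Z² factors cancel in the ratio.)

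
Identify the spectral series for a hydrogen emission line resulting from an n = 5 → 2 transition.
Balmer series

The spectral series in hydrogen are named based on the final (lower) energy level:
- Lyman series: n_final = 1 (ultraviolet)
- Balmer series: n_final = 2 (visible/near-UV)
- Paschen series: n_final = 3 (infrared)
- Brackett series: n_final = 4 (infrared)
- Pfund series: n_final = 5 (far infrared)

Since this transition ends at n = 2, it belongs to the Balmer series.

For reference, this 5 → 2 line has photon energy
ΔE = 13.6057 eV × (1/2² - 1/5²) = 2.857197 eV,
corresponding to wavelength λ = hc/ΔE = 1239.84 eV·nm / 2.857197 eV = 433.94 nm in the visible/near-UV region.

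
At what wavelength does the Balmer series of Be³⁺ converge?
22.7816 nm

The series limit corresponds to the transition from n = ∞ to n = 2.
This is the highest energy (shortest wavelength) transition in the Balmer series.

E_∞ = 0 eV
E_2 = -13.6057 × 4² / 2² = -54.422800 eV

Energy at series limit:
ΔE = E_∞ - E_2 = 0 - (-54.422800) = 54.422800 eV
λ = hc/E = 1239.84 eV·nm / 54.422800 eV = 22.7816 nm

This energy equals the ionization energy from the n = 2 state of Be³⁺.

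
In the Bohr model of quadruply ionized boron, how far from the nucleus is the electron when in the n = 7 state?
0.5186 nm (or 5.1859 Å)

The Bohr radius formula is:
r_n = n² a₀ / Z

where a₀ = 0.0529177 nm is the Bohr radius.

For B⁴⁺ (Z = 5) at n = 7:
r_7 = 7² × 0.0529177 nm / 5
r_7 = 49 × 0.0529177 nm / 5
r_7 = 2.59297 nm / 5
r_7 = 0.5186 nm

The electron orbits at approximately 0.5186 nm from the nucleus.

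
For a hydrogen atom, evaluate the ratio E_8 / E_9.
1.265625

Using E_n = -13.6057 Z² / n² eV with Z = 1:

E_8 = -13.6057 / 8² = -13.6057 / 64 = -0.212589062500 eV
E_9 = -13.6057 / 9² = -13.6057 / 81 = -0.167971604938 eV

The ratio is:
E_8/E_9 = (-0.212589062500) / (-0.167971604938)
E_8/E_9 = (-13.6057/64) / (-13.6057/81)
E_8/E_9 = 81/64
E_8/E_9 = 1.265625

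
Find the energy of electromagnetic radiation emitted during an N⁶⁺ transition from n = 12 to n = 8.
5.79 eV

The energy levels are E_n = -13.6057 Z² eV / n².

Energy at n = 12: E_12 = -13.6057 × 7² / 12² = -4.62972 eV
Energy at n = 8: E_8 = -13.6057 × 7² / 8² = -10.41686 eV

For emission (electron falling to lower state), the photon energy is:
E_photon = E_12 - E_8 = |-4.62972 - (-10.41686)|
E_photon = 5.79 eV

This energy is carried away by the emitted photon.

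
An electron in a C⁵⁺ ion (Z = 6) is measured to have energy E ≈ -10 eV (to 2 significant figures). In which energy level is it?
n = 7

The exact energy levels follow E_n = -13.6057 Z² / n² eV with Z = 6.

The measured value (-10 eV) is reported to only 2 significant figures, so we must test candidate n values and see which one matches to that precision.

Candidate energies:
  n = 5:  E = -13.6057 × 6² / 5² = -19.59221 eV
  n = 6:  E = -13.6057 × 6² / 6² = -13.60570 eV
  n = 7:  E = -13.6057 × 6² / 7² = -9.99602 eV  ← matches
  n = 8:  E = -13.6057 × 6² / 8² = -7.65321 eV
  n = 9:  E = -13.6057 × 6² / 9² = -6.04698 eV

Checking against the measurement of -10 eV (2 sig figs), only n = 7 agrees:
E_7 = -9.99602 eV, which rounds to -10 eV ✓

Therefore n = 7.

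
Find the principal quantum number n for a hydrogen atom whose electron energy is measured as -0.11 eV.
n = 11

The exact energy levels follow E_n = -13.6057 eV / n².

The measured value (-0.11 eV) is reported to only 2 significant figures, so we must test candidate n values and see which one matches to that precision.

Candidate energies:
  n = 9:  E = -13.6057/9² = -0.167972 eV
  n = 10:  E = -13.6057/10² = -0.136057 eV
  n = 11:  E = -13.6057/11² = -0.112444 eV  ← matches
  n = 12:  E = -13.6057/12² = -0.094484 eV
  n = 13:  E = -13.6057/13² = -0.080507 eV

Checking against the measurement of -0.11 eV (2 sig figs), only n = 11 agrees:
E_11 = -0.112444 eV, which rounds to -0.11 eV ✓

Therefore n = 11.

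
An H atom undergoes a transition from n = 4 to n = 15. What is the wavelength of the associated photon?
1569.6433 nm

First, find the transition energy using E_n = -13.6057 / n² eV:
E_4 = -13.6057 / 4² = -0.8503562500 eV
E_15 = -13.6057 / 15² = -0.0604697778 eV

Photon energy: |ΔE| = |E_15 - E_4| = 0.7898864722 eV

Convert to wavelength using E = hc/λ with hc = 1239.84 eV·nm:
λ = hc/E = 1239.84 eV·nm / 0.7898864722 eV
λ = 1569.6433 nm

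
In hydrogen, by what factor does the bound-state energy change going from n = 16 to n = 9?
3.1605

Using E_n = -13.6057 Z² / n² eV with Z = 1:

E_9 = -13.6057 / 9² = -13.6057 / 81 = -0.1679716049 eV
E_16 = -13.6057 / 16² = -13.6057 / 256 = -0.0531472656 eV

The ratio is:
E_9/E_16 = (-0.1679716049) / (-0.0531472656)
E_9/E_16 = (-13.6057/81) / (-13.6057/256)
E_9/E_16 = 256/81
E_9/E_16 = 3.1605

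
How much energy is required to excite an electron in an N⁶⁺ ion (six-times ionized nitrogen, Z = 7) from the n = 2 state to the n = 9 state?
158.43922 eV

The energy levels of a hydrogen-like atom are E_n = -13.6057 Z² eV / n².

Energy at n = 2: E_2 = -13.6057 × 7² / 2² = -166.66982500 eV
Energy at n = 9: E_9 = -13.6057 × 7² / 9² = -8.23060864 eV

The excitation energy is the difference:
ΔE = E_9 - E_2
ΔE = -8.23060864 - (-166.66982500)
ΔE = 158.43922 eV

Since this is positive, energy must be absorbed (photon absorption).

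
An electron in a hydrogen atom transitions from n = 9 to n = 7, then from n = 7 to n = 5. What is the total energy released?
0.376 eV

The energy levels of hydrogen are E_n = -13.6057 / n² eV.

First transition (9 → 7):
ΔE₁ = |E_7 - E_9|
ΔE₁ = |-0.277667347 - (-0.167971605)| = 0.109696 eV

Second transition (7 → 5):
ΔE₂ = |E_5 - E_7|
ΔE₂ = |-0.544228000 - (-0.277667347)| = 0.266561 eV

Total energy released:
E_total = ΔE₁ + ΔE₂ = 0.109696 + 0.266561 = 0.376 eV

Note: This equals the direct transition 9 → 5: 0.376 eV ✓
Energy is conserved regardless of the path taken.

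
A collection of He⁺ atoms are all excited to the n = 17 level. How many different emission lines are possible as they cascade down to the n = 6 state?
66

The electron can occupy levels n = 6, 7, ..., 17 during de-excitation — that is m = 17 - 6 + 1 = 12 distinct levels.

The number of distinct spectral lines equals the number of ways to choose 2 of these m levels (each pair gives one possible emission transition):

Number of lines = m(m-1)/2 = 12×11/2 = 66

These correspond to all possible transitions between the 12 levels:
17 → 16, 17 → 15, 17 → 14, 17 → 13, 17 → 12, 17 → 11, 17 → 10, 17 → 9...

Each transition produces a photon with a unique energy (and thus wavelength). This count does not depend on Z.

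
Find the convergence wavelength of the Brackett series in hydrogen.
1458.024 nm

The series limit corresponds to the transition from n = ∞ to n = 4.
This is the highest energy (shortest wavelength) transition in the Brackett series.

E_∞ = 0 eV
E_4 = -13.6057 / 4² = -0.850356250 eV

Energy at series limit:
ΔE = E_∞ - E_4 = 0 - (-0.850356250) = 0.850356250 eV
λ = hc/E = 1239.84 eV·nm / 0.850356250 eV = 1458.024 nm

This energy equals the ionization energy from the n = 4 state of hydrogen.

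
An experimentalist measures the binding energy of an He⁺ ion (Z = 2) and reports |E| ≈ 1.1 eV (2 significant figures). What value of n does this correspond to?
n = 7

The exact energy levels follow E_n = -13.6057 Z² / n² eV with Z = 2.

The measured value (-1.1 eV) is reported to only 2 significant figures, so we must test candidate n values and see which one matches to that precision.

Candidate energies:
  n = 5:  E = -13.6057 × 2² / 5² = -2.17691 eV
  n = 6:  E = -13.6057 × 2² / 6² = -1.51174 eV
  n = 7:  E = -13.6057 × 2² / 7² = -1.11067 eV  ← matches
  n = 8:  E = -13.6057 × 2² / 8² = -0.85036 eV
  n = 9:  E = -13.6057 × 2² / 9² = -0.67189 eV

Checking against the measurement of -1.1 eV (2 sig figs), only n = 7 agrees:
E_7 = -1.11067 eV, which rounds to -1.1 eV ✓

Therefore n = 7.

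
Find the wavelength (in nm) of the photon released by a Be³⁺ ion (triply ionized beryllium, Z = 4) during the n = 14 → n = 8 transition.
541.236260 nm

First, find the transition energy using E_n = -13.6057 Z² / n² eV:
E_14 = -13.6057 × 4² / 14² = -1.1106693878 eV
E_8 = -13.6057 × 4² / 8² = -3.4014250000 eV

Photon energy: |ΔE| = |E_8 - E_14| = 2.2907556122 eV

Convert to wavelength using E = hc/λ with hc = 1239.84 eV·nm:
λ = hc/E = 1239.84 eV·nm / 2.2907556122 eV
λ = 541.236260 nm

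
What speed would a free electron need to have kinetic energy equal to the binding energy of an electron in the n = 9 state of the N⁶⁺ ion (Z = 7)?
1.702e+06 m/s (or 0.5676% of c)

The binding energy at n = 9 for N⁶⁺ is:
E_9 = -13.6057 × 7²/9² = -8.230609 eV
|E_9| = 8.230609 eV

Convert to Joules:
KE = 8.230609 eV × (1.602177 × 10⁻¹⁹ J/eV) = 1.31869e-18 J

Using KE = ½mv²:
v = √(2·KE/m_e)
v = √(2 × 1.31869e-18 J / 9.10938 × 10⁻³¹ kg)
v = 1.702e+06 m/s

This is approximately 0.5676% the speed of light.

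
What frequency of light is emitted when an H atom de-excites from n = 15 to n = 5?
1.1697e+14 Hz

First, find the transition energy:
E_15 = -13.6057 / 15² = -0.06046978 eV
E_5 = -13.6057 / 5² = -0.54422800 eV
|ΔE| = |E_5 - E_15| = 0.48375822 eV

Convert to Joules: E = 0.48375822 eV × (1.602177 × 10⁻¹⁹ J/eV) = 7.750663e-20 J

Using E = hf:
f = E/h = 7.750663e-20 J / (6.62607 × 10⁻³⁴ J·s)
f = 1.1697e+14 Hz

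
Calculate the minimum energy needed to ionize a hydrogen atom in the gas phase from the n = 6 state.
0.37794 eV

The ionization energy is the energy needed to remove the electron completely (n → ∞).

For hydrogen, E_n = -13.6057 eV / n².

At n = 6: E_6 = -13.6057 / 6² = -0.37793611 eV
At n = ∞: E_∞ = 0 eV

Ionization energy = E_∞ - E_6 = 0 - (-0.37793611) = 0.37793611 eV
Ionization energy ≈ 0.37794 eV

This is also called the binding energy of the electron in state n = 6.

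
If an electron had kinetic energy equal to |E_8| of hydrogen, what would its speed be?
2.73462e+05 m/s (or 0.091% of c)

The binding energy at n = 8 for hydrogen is:
E_8 = -13.6057/8² = -0.212589063 eV
|E_8| = 0.212589063 eV

Convert to Joules:
KE = 0.212589063 eV × (1.602177 × 10⁻¹⁹ J/eV) = 3.4060531e-20 J

Using KE = ½mv²:
v = √(2·KE/m_e)
v = √(2 × 3.4060531e-20 J / 9.10938 × 10⁻³¹ kg)
v = 2.73462e+05 m/s

This is approximately 0.091% the speed of light.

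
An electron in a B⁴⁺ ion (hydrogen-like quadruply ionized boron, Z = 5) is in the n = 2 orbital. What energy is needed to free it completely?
85.036 eV

The ionization energy is the energy needed to remove the electron completely (n → ∞).

For a hydrogen-like ion with Z = 5, E_n = -13.6057 Z² / n² eV.

At n = 2: E_2 = -13.6057 × 5² / 2² = -85.035625 eV
At n = ∞: E_∞ = 0 eV

Ionization energy = E_∞ - E_2 = 0 - (-85.035625) = 85.035625 eV
Ionization energy ≈ 85.036 eV

This is also called the binding energy of the electron in state n = 2.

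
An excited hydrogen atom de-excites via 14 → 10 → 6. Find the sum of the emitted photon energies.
0.309 eV

The energy levels of hydrogen are E_n = -13.6057 / n² eV.

First transition (14 → 10):
ΔE₁ = |E_10 - E_14|
ΔE₁ = |-0.136057000 - (-0.069416837)| = 0.066640 eV

Second transition (10 → 6):
ΔE₂ = |E_6 - E_10|
ΔE₂ = |-0.377936111 - (-0.136057000)| = 0.241879 eV

Total energy released:
E_total = ΔE₁ + ΔE₂ = 0.066640 + 0.241879 = 0.309 eV

Note: This equals the direct transition 14 → 6: 0.309 eV ✓
Energy is conserved regardless of the path taken.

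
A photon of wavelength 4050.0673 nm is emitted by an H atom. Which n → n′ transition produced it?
n = 5 → n = 4

First, find the photon energy from the wavelength (hc = 1239.84 eV·nm):
E = hc/λ = 1239.84 eV·nm / 4050.0673 nm = 0.30612825 eV

The energy levels of hydrogen satisfy E_n = -13.6057 / n² eV, so an emission n_i → n_f releases
ΔE = 13.6057 × (1/n_f² − 1/n_i²) eV.

Setting ΔE equal to the photon energy:
1/n_f² − 1/n_i² = 0.30612825 / 13.6057 = 0.022500000

Since 1/n_i² must be positive, we need 1/n_f² > 0.022500000, i.e. n_f ≤ 6. For each allowed n_f, solve n_i = (1/n_f² − 0.022500000)^(−1/2) and check whether it is a whole number:
  n_f = 1: 1/n_i² = 1.000000000 − 0.022500000 = 0.977500000 → n_i = 1.011  (not an integer) ✗
  n_f = 2: 1/n_i² = 0.250000000 − 0.022500000 = 0.227500000 → n_i = 2.097  (not an integer) ✗
  n_f = 3: 1/n_i² = 0.111111111 − 0.022500000 = 0.088611111 → n_i = 3.359  (not an integer) ✗
  n_f = 4: 1/n_i² = 0.062500000 − 0.022500000 = 0.040000000 → n_i = 5.000  → integer, n_i = 5 ✓
  n_f = 5: 1/n_i² = 0.040000000 − 0.022500000 = 0.017500000 → n_i = 7.559  (not an integer) ✗
  n_f = 6: 1/n_i² = 0.027777778 − 0.022500000 = 0.005277778 → n_i = 13.765  (not an integer) ✗

Only n_f = 4 gives an integer upper level, n_i = 5.

The transition is from n = 5 to n = 4 (emission).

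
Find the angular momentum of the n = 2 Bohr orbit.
2.11e-34 J·s (or 2ℏ)

In the Bohr model, angular momentum is quantized:
L = nℏ

where ℏ = h/(2π) = 1.0546e-34 J·s

For n = 2:
L = 2 × 1.0546e-34 J·s
L = 2.11e-34 J·s

This can also be written as L = 2ℏ.
The angular momentum is an integer multiple of the reduced Planck constant.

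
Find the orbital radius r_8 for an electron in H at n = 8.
3.3867 nm (or 33.8673 Å)

The Bohr radius formula is:
r_n = n² a₀ / Z

where a₀ = 0.0529177 nm is the Bohr radius.

For H (Z = 1) at n = 8:
r_8 = 8² × 0.0529177 nm / 1
r_8 = 64 × 0.0529177 nm / 1
r_8 = 3.38673 nm / 1
r_8 = 3.3867 nm

The electron orbits at approximately 3.3867 nm from the nucleus.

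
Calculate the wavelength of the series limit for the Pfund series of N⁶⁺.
46.493 nm

The series limit corresponds to the transition from n = ∞ to n = 5.
This is the highest energy (shortest wavelength) transition in the Pfund series.

E_∞ = 0 eV
E_5 = -13.6057 × 7² / 5² = -26.66717 eV

Energy at series limit:
ΔE = E_∞ - E_5 = 0 - (-26.66717) = 26.66717 eV
λ = hc/E = 1239.84 eV·nm / 26.66717 eV = 46.493 nm

This energy equals the ionization energy from the n = 5 state of N⁶⁺.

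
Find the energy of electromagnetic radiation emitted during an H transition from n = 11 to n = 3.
1.399 eV

The energy levels are E_n = -13.6057 eV / n².

Energy at n = 11: E_11 = -13.6057 / 11² = -0.112444 eV
Energy at n = 3: E_3 = -13.6057 / 3² = -1.511744 eV

For emission (electron falling to lower state), the photon energy is:
E_photon = E_11 - E_3 = |-0.112444 - (-1.511744)|
E_photon = 1.399 eV

This energy is carried away by the emitted photon.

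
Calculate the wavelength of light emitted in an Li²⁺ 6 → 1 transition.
10.41446 nm

First, find the transition energy using E_n = -13.6057 Z² / n² eV:
E_6 = -13.6057 × 3² / 6² = -3.4014250 eV
E_1 = -13.6057 × 3² / 1² = -122.4513000 eV

Photon energy: |ΔE| = |E_1 - E_6| = 119.0498750 eV

Convert to wavelength using E = hc/λ with hc = 1239.84 eV·nm:
λ = hc/E = 1239.84 eV·nm / 119.0498750 eV
λ = 10.41446 nm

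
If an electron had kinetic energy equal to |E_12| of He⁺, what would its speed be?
3.646e+05 m/s (or 0.122% of c)

The binding energy at n = 12 for He⁺ is:
E_12 = -13.6057 × 2²/12² = -0.3779361 eV
|E_12| = 0.3779361 eV

Convert to Joules:
KE = 0.3779361 eV × (1.602177 × 10⁻¹⁹ J/eV) = 6.05521e-20 J

Using KE = ½mv²:
v = √(2·KE/m_e)
v = √(2 × 6.05521e-20 J / 9.10938 × 10⁻³¹ kg)
v = 3.646e+05 m/s

This is approximately 0.122% the speed of light.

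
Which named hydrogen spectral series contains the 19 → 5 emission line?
Pfund series

The spectral series in hydrogen are named based on the final (lower) energy level:
- Lyman series: n_final = 1 (ultraviolet)
- Balmer series: n_final = 2 (visible/near-UV)
- Paschen series: n_final = 3 (infrared)
- Brackett series: n_final = 4 (infrared)
- Pfund series: n_final = 5 (far infrared)

Since this transition ends at n = 5, it belongs to the Pfund series.

For reference, this 19 → 5 line has photon energy
ΔE = 13.6057 eV × (1/5² - 1/19²) = 0.50653908 eV,
corresponding to wavelength λ = hc/ΔE = 1239.84 eV·nm / 0.50653908 eV = 2447.67 nm in the far infrared region.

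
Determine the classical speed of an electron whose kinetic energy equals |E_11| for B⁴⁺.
9.9441e+05 m/s (or 0.331698% of c)

The binding energy at n = 11 for B⁴⁺ is:
E_11 = -13.6057 × 5²/11² = -2.81109504 eV
|E_11| = 2.81109504 eV

Convert to Joules:
KE = 2.81109504 eV × (1.602177 × 10⁻¹⁹ J/eV) = 4.503872e-19 J

Using KE = ½mv²:
v = √(2·KE/m_e)
v = √(2 × 4.503872e-19 J / 9.10938 × 10⁻³¹ kg)
v = 9.9441e+05 m/s

This is approximately 0.331698% the speed of light.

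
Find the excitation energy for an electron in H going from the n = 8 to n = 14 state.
0.1432 eV

The energy levels of a hydrogen-like atom are E_n = -13.6057 eV / n².

Energy at n = 8: E_8 = -13.6057 / 8² = -0.2125891 eV
Energy at n = 14: E_14 = -13.6057 / 14² = -0.0694168 eV

The excitation energy is the difference:
ΔE = E_14 - E_8
ΔE = -0.0694168 - (-0.2125891)
ΔE = 0.1432 eV

Since this is positive, energy must be absorbed (photon absorption).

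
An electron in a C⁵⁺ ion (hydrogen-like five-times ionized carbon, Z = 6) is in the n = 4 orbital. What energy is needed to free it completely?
30.61 eV

The ionization energy is the energy needed to remove the electron completely (n → ∞).

For a hydrogen-like ion with Z = 6, E_n = -13.6057 Z² / n² eV.

At n = 4: E_4 = -13.6057 × 6² / 4² = -30.61283 eV
At n = ∞: E_∞ = 0 eV

Ionization energy = E_∞ - E_4 = 0 - (-30.61283) = 30.61283 eV
Ionization energy ≈ 30.61 eV

This is also called the binding energy of the electron in state n = 4.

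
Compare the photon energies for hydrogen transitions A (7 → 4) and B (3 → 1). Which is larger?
3 → 1

Calculate the energy for each transition:

Transition 7 → 4:
ΔE₁ = |E_4 - E_7| = |-13.6057/4² - (-13.6057/7²)|
ΔE₁ = |-0.85035625000 - (-0.27766734694)| = 0.57268890 eV

Transition 3 → 1:
ΔE₂ = |E_1 - E_3| = |-13.6057/1² - (-13.6057/3²)|
ΔE₂ = |-13.60570000000 - (-1.51174444444)| = 12.09395556 eV

Since 12.09395556 eV > 0.57268890 eV, the transition 3 → 1 emits the more energetic photon.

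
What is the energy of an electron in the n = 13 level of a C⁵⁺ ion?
-2.90 eV

For hydrogen-like ions, the energy levels scale with Z²:
E_n = -13.6057 Z² / n² eV

For C⁵⁺ (Z = 6) at n = 13:
E_13 = -13.6057 × 6² / 13²
E_13 = -13.6057 × 36 / 169
E_13 = -489.8052 / 169
E_13 = -2.90 eV

The energy is 36 times more negative than hydrogen at the same n due to the stronger nuclear charge.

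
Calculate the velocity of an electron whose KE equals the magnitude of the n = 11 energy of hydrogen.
1.98881e+05 m/s (or 0.066340% of c)

The binding energy at n = 11 for hydrogen is:
E_11 = -13.6057/11² = -0.112443802 eV
|E_11| = 0.112443802 eV

Convert to Joules:
KE = 0.112443802 eV × (1.602177 × 10⁻¹⁹ J/eV) = 1.8015487e-20 J

Using KE = ½mv²:
v = √(2·KE/m_e)
v = √(2 × 1.8015487e-20 J / 9.10938 × 10⁻³¹ kg)
v = 1.98881e+05 m/s

This is approximately 0.066340% the speed of light.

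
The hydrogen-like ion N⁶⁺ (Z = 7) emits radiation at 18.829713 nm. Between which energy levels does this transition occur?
n = 9 → n = 3

First, find the photon energy from the wavelength (hc = 1239.84 eV·nm):
E = hc/λ = 1239.84 eV·nm / 18.829713 nm = 65.844870 eV

The energy levels of N⁶⁺ satisfy E_n = -13.6057 × 7² / n² eV, so an emission n_i → n_f releases
ΔE = 13.6057 × 7² × (1/n_f² − 1/n_i²) eV.

Setting ΔE equal to the photon energy:
1/n_f² − 1/n_i² = 65.844870 / (13.6057 × 7²) = 0.098765433

Since 1/n_i² must be positive, we need 1/n_f² > 0.098765433, i.e. n_f ≤ 3. For each allowed n_f, solve n_i = (1/n_f² − 0.098765433)^(−1/2) and check whether it is a whole number:
  n_f = 1: 1/n_i² = 1.000000000 − 0.098765433 = 0.901234567 → n_i = 1.053  (not an integer) ✗
  n_f = 2: 1/n_i² = 0.250000000 − 0.098765433 = 0.151234567 → n_i = 2.571  (not an integer) ✗
  n_f = 3: 1/n_i² = 0.111111111 − 0.098765433 = 0.012345678 → n_i = 9.000  → integer, n_i = 9 ✓

Only n_f = 3 gives an integer upper level, n_i = 9.

The transition is from n = 9 to n = 3 (emission).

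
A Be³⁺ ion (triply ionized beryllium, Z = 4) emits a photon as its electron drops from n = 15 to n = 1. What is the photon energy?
216.72 eV

The energy levels are E_n = -13.6057 Z² eV / n².

Energy at n = 15: E_15 = -13.6057 × 4² / 15² = -0.96752 eV
Energy at n = 1: E_1 = -13.6057 × 4² / 1² = -217.69120 eV

For emission (electron falling to lower state), the photon energy is:
E_photon = E_15 - E_1 = |-0.96752 - (-217.69120)|
E_photon = 216.72 eV

This energy is carried away by the emitted photon.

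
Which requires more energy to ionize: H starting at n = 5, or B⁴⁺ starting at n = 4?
B⁴⁺ at n = 4 (E = -21.26 eV)

Using E_n = -13.6057 Z² / n² eV:

H (Z = 1) at n = 5:
E = -13.6057 × 1² / 5² = -13.6057 × 1 / 25 = -0.54423 eV

B⁴⁺ (Z = 5) at n = 4:
E = -13.6057 × 5² / 4² = -13.6057 × 25 / 16 = -21.25891 eV

Since -21.25891 eV < -0.54423 eV,
B⁴⁺ at n = 4 is more tightly bound (requires more energy to ionize).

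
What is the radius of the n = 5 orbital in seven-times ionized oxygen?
0.1654 nm (or 1.6537 Å)

The Bohr radius formula is:
r_n = n² a₀ / Z

where a₀ = 0.0529177 nm is the Bohr radius.

For O⁷⁺ (Z = 8) at n = 5:
r_5 = 5² × 0.0529177 nm / 8
r_5 = 25 × 0.0529177 nm / 8
r_5 = 1.32294 nm / 8
r_5 = 0.1654 nm

The electron orbits at approximately 0.1654 nm from the nucleus.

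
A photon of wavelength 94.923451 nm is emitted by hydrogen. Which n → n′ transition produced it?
n = 5 → n = 1

First, find the photon energy from the wavelength (hc = 1239.84 eV·nm):
E = hc/λ = 1239.84 eV·nm / 94.923451 nm = 13.061472 eV

The energy levels of hydrogen satisfy E_n = -13.6057 / n² eV, so an emission n_i → n_f releases
ΔE = 13.6057 × (1/n_f² − 1/n_i²) eV.

Setting ΔE equal to the photon energy:
1/n_f² − 1/n_i² = 13.061472 / 13.6057 = 0.96000000

Since 1/n_i² must be positive, we need 1/n_f² > 0.96000000, i.e. n_f ≤ 1. For each allowed n_f, solve n_i = (1/n_f² − 0.96000000)^(−1/2) and check whether it is a whole number:
  n_f = 1: 1/n_i² = 1.00000000 − 0.96000000 = 0.04000000 → n_i = 5.000  → integer, n_i = 5 ✓

Only n_f = 1 gives an integer upper level, n_i = 5.

The transition is from n = 5 to n = 1 (emission).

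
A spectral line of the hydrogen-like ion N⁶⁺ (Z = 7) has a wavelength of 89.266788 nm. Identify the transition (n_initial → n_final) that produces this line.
n = 12 → n = 6

First, find the photon energy from the wavelength (hc = 1239.84 eV·nm):
E = hc/λ = 1239.84 eV·nm / 89.266788 nm = 13.889152 eV

The energy levels of N⁶⁺ satisfy E_n = -13.6057 × 7² / n² eV, so an emission n_i → n_f releases
ΔE = 13.6057 × 7² × (1/n_f² − 1/n_i²) eV.

Setting ΔE equal to the photon energy:
1/n_f² − 1/n_i² = 13.889152 / (13.6057 × 7²) = 0.020833333

Since 1/n_i² must be positive, we need 1/n_f² > 0.020833333, i.e. n_f ≤ 6. For each allowed n_f, solve n_i = (1/n_f² − 0.020833333)^(−1/2) and check whether it is a whole number:
  n_f = 1: 1/n_i² = 1.000000000 − 0.020833333 = 0.979166667 → n_i = 1.011  (not an integer) ✗
  n_f = 2: 1/n_i² = 0.250000000 − 0.020833333 = 0.229166667 → n_i = 2.089  (not an integer) ✗
  n_f = 3: 1/n_i² = 0.111111111 − 0.020833333 = 0.090277778 → n_i = 3.328  (not an integer) ✗
  n_f = 4: 1/n_i² = 0.062500000 − 0.020833333 = 0.041666667 → n_i = 4.899  (not an integer) ✗
  n_f = 5: 1/n_i² = 0.040000000 − 0.020833333 = 0.019166667 → n_i = 7.223  (not an integer) ✗
  n_f = 6: 1/n_i² = 0.027777778 − 0.020833333 = 0.006944445 → n_i = 12.000  → integer, n_i = 12 ✓

Only n_f = 6 gives an integer upper level, n_i = 12.

The transition is from n = 12 to n = 6 (emission).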